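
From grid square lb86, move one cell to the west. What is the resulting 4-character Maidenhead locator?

Longitude square 8; −1 → 7.
The latitude characters are unchanged.

LB76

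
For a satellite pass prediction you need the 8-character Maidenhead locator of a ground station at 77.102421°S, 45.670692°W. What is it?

GB72dv95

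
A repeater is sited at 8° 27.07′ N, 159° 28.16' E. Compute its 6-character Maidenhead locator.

QJ98rk

Shift to the Maidenhead origin (180°W, 90°S): lon 339.4693, lat 98.4512.
Field (20°×10°, letters A–R): lon ⌊339.4693/20⌋ = 16 → Q; lat ⌊98.4512/10⌋ = 9 → J.
Square (2°×1°, digits 0–9): lon ⌊19.4693/2⌋ = 9; lat ⌊8.4512/1⌋ = 8.
Subsquare (5′×2.5′, letters a–x): lon ⌊1.4693/0.0833333⌋ = 17 → r; lat ⌊0.4512/0.0416667⌋ = 10 → k.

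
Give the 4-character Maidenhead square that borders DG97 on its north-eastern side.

Longitude square 9; +1 → 10, wraps to 0, carry into field.
Longitude field D = 3; +1 → 4 = E.
Latitude square 7; +1 → 8.

EG08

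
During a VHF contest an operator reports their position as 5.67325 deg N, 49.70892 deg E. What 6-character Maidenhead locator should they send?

LJ45uq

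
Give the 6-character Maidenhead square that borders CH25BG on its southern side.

CH25bf

Latitude subsquare g = 6; −1 → 5 = f.
The longitude characters are unchanged.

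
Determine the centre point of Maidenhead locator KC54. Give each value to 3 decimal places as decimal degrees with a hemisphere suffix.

65.500° S, 31.000° E

Field K=10, C=2: +10·20° lon, +2·10° lat → SW at lon 20°, lat -70°.
Square 5, 4: +5·2° lon, +4·1° lat → SW at lon 30°, lat -66°.
Cell spans 2° lon × 1° lat. Centre is SW corner plus half of each.
latitude 65.500° S, longitude 31.000° E.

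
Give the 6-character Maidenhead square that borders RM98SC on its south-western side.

RM98rb

Longitude subsquare s = 18; −1 → 17 = r.
Latitude subsquare c = 2; −1 → 1 = b.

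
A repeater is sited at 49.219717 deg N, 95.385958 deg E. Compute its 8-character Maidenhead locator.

Shift to the Maidenhead origin (180°W, 90°S): lon 275.38596, lat 139.21972.
Field: lon ⌊275.38596/20⌋ = 13 → N; lat ⌊139.21972/10⌋ = 13 → N.
Square: lon ⌊15.38596/2⌋ = 7; lat ⌊9.21972/1⌋ = 9.
Subsquare: lon ⌊1.38596/0.0833333⌋ = 16 → q; lat ⌊0.21972/0.0416667⌋ = 5 → f.
Extended square: lon ⌊0.05262/0.00833333⌋ = 6; lat ⌊0.01138/0.00416667⌋ = 2.

NN79qf62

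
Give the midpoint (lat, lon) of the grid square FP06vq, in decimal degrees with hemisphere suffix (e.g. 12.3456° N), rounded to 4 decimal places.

66.6875° N, 78.2083° W

Field F=5, P=15: +5·20° lon, +15·10° lat → SW at lon -80°, lat 60°.
Square 0, 6: +0·2° lon, +6·1° lat → SW at lon -80°, lat 66°.
Subsquare v=21, q=16: +21·0.0833333° lon, +16·0.0416667° lat → SW at lon -78.25°, lat 66.6667°.
Cell spans 0.0833333° lon × 0.0416667° lat. Centre is SW corner plus half of each.
latitude 66.6875° N, longitude 78.2083° W.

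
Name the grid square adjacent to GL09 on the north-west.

Longitude square 0; −1 → -1, wraps to 9, carry into field.
Longitude field G = 6; −1 → 5 = F.
Latitude square 9; +1 → 10, wraps to 0, carry into field.
Latitude field L = 11; +1 → 12 = M.

FM90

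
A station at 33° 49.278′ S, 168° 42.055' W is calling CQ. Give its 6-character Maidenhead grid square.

AF56pe

Offset from 180°W / 90°S: lon 11.2991°, lat 56.1787°.
Field (20°×10°, letters A–R): 11.2991/20 → 0 → A, 56.1787/10 → 5 → F; chars AF.
Square (2°×1°, digits 0–9): 11.2991/2 → 5, 6.1787/1 → 6; chars 56.
Subsquare (5′×2.5′, letters a–x): 1.2991/0.0833333 → 15 → p, 0.1787/0.0416667 → 4 → e; chars pe.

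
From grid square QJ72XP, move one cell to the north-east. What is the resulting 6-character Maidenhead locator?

Longitude subsquare x = 23; +1 → 24, wraps to 0 = a, carry into square.
Longitude square 7; +1 → 8.
Latitude subsquare p = 15; +1 → 16 = q.

QJ82aq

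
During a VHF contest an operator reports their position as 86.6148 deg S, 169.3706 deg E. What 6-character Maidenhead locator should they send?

RA43qj

Add 180° to longitude and 90° to latitude: 349.3706, 3.3852.
Field: 349.3706/20 → 17 → R, 3.3852/10 → 0 → A; chars RA.
Square: 9.3706/2 → 4, 3.3852/1 → 3; chars 43.
Subsquare: 1.3706/0.0833333 → 16 → q, 0.3852/0.0416667 → 9 → j; chars qj.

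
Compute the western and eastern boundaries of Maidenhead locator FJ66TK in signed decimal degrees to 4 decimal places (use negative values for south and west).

Field F=5, J=9: +5·20° lon, +9·10° lat → SW at lon -80°, lat 0°.
Square 6, 6: +6·2° lon, +6·1° lat → SW at lon -68°, lat 6°.
Subsquare t=19, k=10: +19·0.0833333° lon, +10·0.0416667° lat → SW at lon -66.4167°, lat 6.41667°.
Cell spans 0.0833333° lon × 0.0416667° lat.
west -66.4167, east -66.3333.

-66.4167, -66.3333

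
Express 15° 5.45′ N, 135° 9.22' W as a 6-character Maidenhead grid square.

Offset from 180°W / 90°S: lon 44.8463°, lat 105.0908°.
Field: lon ⌊44.8463/20⌋ = 2 → C; lat ⌊105.0908/10⌋ = 10 → K.
Square: lon ⌊4.8463/2⌋ = 2; lat ⌊5.0908/1⌋ = 5.
Subsquare: lon ⌊0.8463/0.0833333⌋ = 10 → k; lat ⌊0.0908/0.0416667⌋ = 2 → c.

CK25kc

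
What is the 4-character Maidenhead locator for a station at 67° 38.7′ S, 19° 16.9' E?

Add 180° to longitude and 90° to latitude: 199.28, 22.36.
Field: 199.28/20 → 9 → J, 22.36/10 → 2 → C; chars JC.
Square: 19.28/2 → 9, 2.36/1 → 2; chars 92.

JC92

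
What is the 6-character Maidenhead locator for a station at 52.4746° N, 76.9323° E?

Offset from 180°W / 90°S: lon 256.9323°, lat 142.4746°.
Field: lon ⌊256.9323/20⌋ = 12 → M; lat ⌊142.4746/10⌋ = 14 → O.
Square: lon ⌊16.9323/2⌋ = 8; lat ⌊2.4746/1⌋ = 2.
Subsquare: lon ⌊0.9323/0.0833333⌋ = 11 → l; lat ⌊0.4746/0.0416667⌋ = 11 → l.

MO82ll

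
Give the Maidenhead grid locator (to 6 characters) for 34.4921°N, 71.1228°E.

MM54nl

Add 180° to longitude and 90° to latitude: 251.1228, 124.4921.
Field: 251.1228/20 → 12 → M, 124.4921/10 → 12 → M; chars MM.
Square: 11.1228/2 → 5, 4.4921/1 → 4; chars 54.
Subsquare: 1.1228/0.0833333 → 13 → n, 0.4921/0.0416667 → 11 → l; chars nl.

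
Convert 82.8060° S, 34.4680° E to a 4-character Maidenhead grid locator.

KA77

Offset from 180°W / 90°S: lon 214.47°, lat 7.19°.
Field: 214.47/20 → 10 → K, 7.19/10 → 0 → A; chars KA.
Square: 14.47/2 → 7, 7.19/1 → 7; chars 77.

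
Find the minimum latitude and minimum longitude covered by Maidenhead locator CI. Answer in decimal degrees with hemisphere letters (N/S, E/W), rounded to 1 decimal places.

Field C=2, I=8: +2·20° lon, +8·10° lat → SW at lon -140°, lat -10°.
latitude 10.0° S, longitude 140.0° W.

10.0° S, 140.0° W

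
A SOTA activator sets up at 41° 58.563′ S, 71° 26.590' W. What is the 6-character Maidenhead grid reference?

FE48ga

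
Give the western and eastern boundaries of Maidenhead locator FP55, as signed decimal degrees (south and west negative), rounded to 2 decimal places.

Field F=5, P=15: +5·20° lon, +15·10° lat → SW at lon -80°, lat 60°.
Square 5, 5: +5·2° lon, +5·1° lat → SW at lon -70°, lat 65°.
Cell spans 2° lon × 1° lat.
west -70.00, east -68.00.

-70.00, -68.00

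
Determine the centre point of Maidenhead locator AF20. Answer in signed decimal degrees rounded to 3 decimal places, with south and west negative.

-39.500, -175.000

Field A=0, F=5: +0·20° lon, +5·10° lat → SW at lon -180°, lat -40°.
Square 2, 0: +2·2° lon, +0·1° lat → SW at lon -176°, lat -40°.
Cell spans 2° lon × 1° lat. Centre is SW corner plus half of each.
latitude -39.500, longitude -175.000.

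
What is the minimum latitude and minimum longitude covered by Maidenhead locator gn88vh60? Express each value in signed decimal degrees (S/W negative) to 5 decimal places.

48.29167, -42.20000

Field G=6, N=13: +6·20° lon, +13·10° lat → SW at lon -60°, lat 40°.
Square 8, 8: +8·2° lon, +8·1° lat → SW at lon -44°, lat 48°.
Subsquare v=21, h=7: +21·0.0833333° lon, +7·0.0416667° lat → SW at lon -42.25°, lat 48.2917°.
Extended square 6, 0: +6·0.00833333° lon, +0·0.00416667° lat → SW at lon -42.2°, lat 48.2917°.
latitude 48.29167, longitude -42.20000.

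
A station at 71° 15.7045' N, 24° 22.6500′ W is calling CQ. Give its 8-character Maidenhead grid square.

HQ71tg42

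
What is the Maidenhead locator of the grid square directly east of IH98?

Longitude square 9; +1 → 10, wraps to 0, carry into field.
Longitude field I = 8; +1 → 9 = J.
The latitude characters are unchanged.

JH08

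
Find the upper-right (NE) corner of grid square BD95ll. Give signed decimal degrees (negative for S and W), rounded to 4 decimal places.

-54.5000, -141.0000

Field B=1, D=3: +1·20° lon, +3·10° lat → SW at lon -160°, lat -60°.
Square 9, 5: +9·2° lon, +5·1° lat → SW at lon -142°, lat -55°.
Subsquare l=11, l=11: +11·0.0833333° lon, +11·0.0416667° lat → SW at lon -141.083°, lat -54.5417°.
Cell spans 0.0833333° lon × 0.0416667° lat. NE corner is SW corner plus one full cell.
latitude -54.5000, longitude -141.0000.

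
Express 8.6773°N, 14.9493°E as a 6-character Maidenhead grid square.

JJ78lq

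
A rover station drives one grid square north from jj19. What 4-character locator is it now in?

Latitude square 9; +1 → 10, wraps to 0, carry into field.
Latitude field J = 9; +1 → 10 = K.
The longitude characters are unchanged.

JK10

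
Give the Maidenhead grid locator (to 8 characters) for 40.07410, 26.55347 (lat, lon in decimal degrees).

KN30gb67

Offset from 180°W / 90°S: lon 206.55347°, lat 130.07410°.
Field (20°×10°, letters A–R): lon ⌊206.55347/20⌋ = 10 → K; lat ⌊130.07410/10⌋ = 13 → N.
Square (2°×1°, digits 0–9): lon ⌊6.55347/2⌋ = 3; lat ⌊0.07410/1⌋ = 0.
Subsquare (5′×2.5′, letters a–x): lon ⌊0.55347/0.0833333⌋ = 6 → g; lat ⌊0.07410/0.0416667⌋ = 1 → b.
Extended square (30″×15″, digits 0–9): lon ⌊0.05347/0.00833333⌋ = 6; lat ⌊0.03243/0.00416667⌋ = 7.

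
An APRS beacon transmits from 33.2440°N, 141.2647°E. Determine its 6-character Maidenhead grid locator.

Offset from 180°W / 90°S: lon 321.2647°, lat 123.2440°.
Field: 321.2647/20 → 16 → Q, 123.2440/10 → 12 → M; chars QM.
Square: 1.2647/2 → 0, 3.2440/1 → 3; chars 03.
Subsquare: 1.2647/0.0833333 → 15 → p, 0.2440/0.0416667 → 5 → f; chars pf.

QM03pf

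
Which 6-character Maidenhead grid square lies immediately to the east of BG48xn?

Longitude subsquare x = 23; +1 → 24, wraps to 0 = a, carry into square.
Longitude square 4; +1 → 5.
The latitude characters are unchanged.

BG58an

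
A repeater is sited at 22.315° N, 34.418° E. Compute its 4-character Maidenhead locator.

Add 180° to longitude and 90° to latitude: 214.42, 112.31.
Field: lon ⌊214.42/20⌋ = 10 → K; lat ⌊112.31/10⌋ = 11 → L.
Square: lon ⌊14.42/2⌋ = 7; lat ⌊2.31/1⌋ = 2.

KL72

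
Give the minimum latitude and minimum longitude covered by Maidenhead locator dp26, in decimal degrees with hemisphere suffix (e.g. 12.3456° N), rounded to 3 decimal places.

Field D=3, P=15: +3·20° lon, +15·10° lat → SW at lon -120°, lat 60°.
Square 2, 6: +2·2° lon, +6·1° lat → SW at lon -116°, lat 66°.
latitude 66.000° N, longitude 116.000° W.

66.000° N, 116.000° W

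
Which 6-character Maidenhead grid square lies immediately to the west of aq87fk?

Longitude subsquare f = 5; −1 → 4 = e.
The latitude characters are unchanged.

AQ87ek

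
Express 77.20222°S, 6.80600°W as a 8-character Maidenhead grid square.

IB62ot31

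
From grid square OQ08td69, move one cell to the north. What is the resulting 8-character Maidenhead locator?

Latitude extended square 9; +1 → 10, wraps to 0, carry into subsquare.
Latitude subsquare d = 3; +1 → 4 = e.
The longitude characters are unchanged.

OQ08te60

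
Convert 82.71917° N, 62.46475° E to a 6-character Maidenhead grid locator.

MR12fr

Add 180° to longitude and 90° to latitude: 242.4648, 172.7192.
Field: 242.4648/20 → 12 → M, 172.7192/10 → 17 → R; chars MR.
Square: 2.4648/2 → 1, 2.7192/1 → 2; chars 12.
Subsquare: 0.4648/0.0833333 → 5 → f, 0.7192/0.0416667 → 17 → r; chars fr.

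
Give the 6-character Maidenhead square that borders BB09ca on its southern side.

Latitude subsquare a = 0; −1 → -1, wraps to 23 = x, carry into square.
Latitude square 9; −1 → 8.
The longitude characters are unchanged.

BB08cx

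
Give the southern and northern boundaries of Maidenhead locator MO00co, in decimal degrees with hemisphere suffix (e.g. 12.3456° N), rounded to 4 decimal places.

Field M=12, O=14: +12·20° lon, +14·10° lat → SW at lon 60°, lat 50°.
Square 0, 0: +0·2° lon, +0·1° lat → SW at lon 60°, lat 50°.
Subsquare c=2, o=14: +2·0.0833333° lon, +14·0.0416667° lat → SW at lon 60.1667°, lat 50.5833°.
Cell spans 0.0833333° lon × 0.0416667° lat.
south 50.5833° N, north 50.6250° N.

50.5833° N, 50.6250° N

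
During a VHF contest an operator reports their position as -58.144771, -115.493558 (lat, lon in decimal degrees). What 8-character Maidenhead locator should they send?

Add 180° to longitude and 90° to latitude: 64.50644, 31.85523.
Field: 64.50644/20 → 3 → D, 31.85523/10 → 3 → D; chars DD.
Square: 4.50644/2 → 2, 1.85523/1 → 1; chars 21.
Subsquare: 0.50644/0.0833333 → 6 → g, 0.85523/0.0416667 → 20 → u; chars gu.
Extended square: 0.00644/0.00833333 → 0, 0.02190/0.00416667 → 5; chars 05.

DD21gu05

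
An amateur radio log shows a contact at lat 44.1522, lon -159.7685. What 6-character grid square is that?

Add 180° to longitude and 90° to latitude: 20.2315, 134.1522.
Field: 20.2315/20 → 1 → B, 134.1522/10 → 13 → N; chars BN.
Square: 0.2315/2 → 0, 4.1522/1 → 4; chars 04.
Subsquare: 0.2315/0.0833333 → 2 → c, 0.1522/0.0416667 → 3 → d; chars cd.

BN04cd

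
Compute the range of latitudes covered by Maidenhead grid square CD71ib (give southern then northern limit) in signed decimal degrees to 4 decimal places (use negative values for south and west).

Field C=2, D=3: +2·20° lon, +3·10° lat → SW at lon -140°, lat -60°.
Square 7, 1: +7·2° lon, +1·1° lat → SW at lon -126°, lat -59°.
Subsquare i=8, b=1: +8·0.0833333° lon, +1·0.0416667° lat → SW at lon -125.333°, lat -58.9583°.
Cell spans 0.0833333° lon × 0.0416667° lat.
south -58.9583, north -58.9167.

-58.9583, -58.9167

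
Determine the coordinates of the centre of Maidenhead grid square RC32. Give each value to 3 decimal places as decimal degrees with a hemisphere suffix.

67.500° S, 167.000° E

Field R=17, C=2: +17·20° lon, +2·10° lat → SW at lon 160°, lat -70°.
Square 3, 2: +3·2° lon, +2·1° lat → SW at lon 166°, lat -68°.
Cell spans 2° lon × 1° lat. Centre is SW corner plus half of each.
latitude 67.500° S, longitude 167.000° E.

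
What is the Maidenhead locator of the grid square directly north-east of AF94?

Longitude square 9; +1 → 10, wraps to 0, carry into field.
Longitude field A = 0; +1 → 1 = B.
Latitude square 4; +1 → 5.

BF05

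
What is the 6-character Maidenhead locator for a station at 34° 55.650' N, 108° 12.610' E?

OM44cw

Offset from 180°W / 90°S: lon 288.2102°, lat 124.9275°.
Field: lon ⌊288.2102/20⌋ = 14 → O; lat ⌊124.9275/10⌋ = 12 → M.
Square: lon ⌊8.2102/2⌋ = 4; lat ⌊4.9275/1⌋ = 4.
Subsquare: lon ⌊0.2102/0.0833333⌋ = 2 → c; lat ⌊0.9275/0.0416667⌋ = 22 → w.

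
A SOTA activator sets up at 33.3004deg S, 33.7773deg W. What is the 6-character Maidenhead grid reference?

HF36cq

Offset from 180°W / 90°S: lon 146.2227°, lat 56.6996°.
Field: lon ⌊146.2227/20⌋ = 7 → H; lat ⌊56.6996/10⌋ = 5 → F.
Square: lon ⌊6.2227/2⌋ = 3; lat ⌊6.6996/1⌋ = 6.
Subsquare: lon ⌊0.2227/0.0833333⌋ = 2 → c; lat ⌊0.6996/0.0416667⌋ = 16 → q.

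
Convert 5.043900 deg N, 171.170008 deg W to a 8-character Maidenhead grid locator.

AJ45jb90

Shift to the Maidenhead origin (180°W, 90°S): lon 8.82999, lat 95.04390.
Field: lon ⌊8.82999/20⌋ = 0 → A; lat ⌊95.04390/10⌋ = 9 → J.
Square: lon ⌊8.82999/2⌋ = 4; lat ⌊5.04390/1⌋ = 5.
Subsquare: lon ⌊0.82999/0.0833333⌋ = 9 → j; lat ⌊0.04390/0.0416667⌋ = 1 → b.
Extended square: lon ⌊0.07999/0.00833333⌋ = 9; lat ⌊0.00223/0.00416667⌋ = 0.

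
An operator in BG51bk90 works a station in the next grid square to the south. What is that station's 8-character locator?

Latitude extended square 0; −1 → -1, wraps to 9, carry into subsquare.
Latitude subsquare k = 10; −1 → 9 = j.
The longitude characters are unchanged.

BG51bj99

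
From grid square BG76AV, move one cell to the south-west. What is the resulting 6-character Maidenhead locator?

Longitude subsquare a = 0; −1 → -1, wraps to 23 = x, carry into square.
Longitude square 7; −1 → 6.
Latitude subsquare v = 21; −1 → 20 = u.

BG66xu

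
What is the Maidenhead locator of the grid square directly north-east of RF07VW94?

Longitude extended square 9; +1 → 10, wraps to 0, carry into subsquare.
Longitude subsquare v = 21; +1 → 22 = w.
Latitude extended square 4; +1 → 5.

RF07ww05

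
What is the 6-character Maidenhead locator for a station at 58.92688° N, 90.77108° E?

Add 180° to longitude and 90° to latitude: 270.7711, 148.9269.
Field: lon ⌊270.7711/20⌋ = 13 → N; lat ⌊148.9269/10⌋ = 14 → O.
Square: lon ⌊10.7711/2⌋ = 5; lat ⌊8.9269/1⌋ = 8.
Subsquare: lon ⌊0.7711/0.0833333⌋ = 9 → j; lat ⌊0.9269/0.0416667⌋ = 22 → w.

NO58jw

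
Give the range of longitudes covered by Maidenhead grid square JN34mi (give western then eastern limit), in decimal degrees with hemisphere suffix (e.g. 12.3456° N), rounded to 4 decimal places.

Field J=9, N=13: +9·20° lon, +13·10° lat → SW at lon 0°, lat 40°.
Square 3, 4: +3·2° lon, +4·1° lat → SW at lon 6°, lat 44°.
Subsquare m=12, i=8: +12·0.0833333° lon, +8·0.0416667° lat → SW at lon 7°, lat 44.3333°.
Cell spans 0.0833333° lon × 0.0416667° lat.
west 7.0000° E, east 7.0833° E.

7.0000° E, 7.0833° E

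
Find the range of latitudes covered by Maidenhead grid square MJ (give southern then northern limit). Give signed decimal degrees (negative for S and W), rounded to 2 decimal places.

0.00, 10.00

Field M=12, J=9: +12·20° lon, +9·10° lat → SW at lon 60°, lat 0°.
Cell spans 20° lon × 10° lat.
south 0.00, north 10.00.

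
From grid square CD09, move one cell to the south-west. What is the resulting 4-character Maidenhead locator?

Longitude square 0; −1 → -1, wraps to 9, carry into field.
Longitude field C = 2; −1 → 1 = B.
Latitude square 9; −1 → 8.

BD98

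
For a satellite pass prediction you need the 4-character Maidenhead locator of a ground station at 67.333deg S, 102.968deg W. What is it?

DC82

Offset from 180°W / 90°S: lon 77.03°, lat 22.67°.
Field: lon ⌊77.03/20⌋ = 3 → D; lat ⌊22.67/10⌋ = 2 → C.
Square: lon ⌊17.03/2⌋ = 8; lat ⌊2.67/1⌋ = 2.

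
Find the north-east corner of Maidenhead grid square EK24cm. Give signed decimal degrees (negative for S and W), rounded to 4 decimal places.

14.5417, -95.7500

Field E=4, K=10: +4·20° lon, +10·10° lat → SW at lon -100°, lat 10°.
Square 2, 4: +2·2° lon, +4·1° lat → SW at lon -96°, lat 14°.
Subsquare c=2, m=12: +2·0.0833333° lon, +12·0.0416667° lat → SW at lon -95.8333°, lat 14.5°.
Cell spans 0.0833333° lon × 0.0416667° lat. NE corner is SW corner plus one full cell.
latitude 14.5417, longitude -95.7500.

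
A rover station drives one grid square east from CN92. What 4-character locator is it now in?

DN02

Longitude square 9; +1 → 10, wraps to 0, carry into field.
Longitude field C = 2; +1 → 3 = D.
The latitude characters are unchanged.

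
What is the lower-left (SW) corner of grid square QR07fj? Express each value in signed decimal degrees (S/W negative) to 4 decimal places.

87.3750, 140.4167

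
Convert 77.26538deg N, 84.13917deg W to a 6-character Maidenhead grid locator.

EQ77wg

Shift to the Maidenhead origin (180°W, 90°S): lon 95.8608, lat 167.2654.
Field: 95.8608/20 → 4 → E, 167.2654/10 → 16 → Q; chars EQ.
Square: 15.8608/2 → 7, 7.2654/1 → 7; chars 77.
Subsquare: 1.8608/0.0833333 → 22 → w, 0.2654/0.0416667 → 6 → g; chars wg.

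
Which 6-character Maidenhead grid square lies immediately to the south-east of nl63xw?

Longitude subsquare x = 23; +1 → 24, wraps to 0 = a, carry into square.
Longitude square 6; +1 → 7.
Latitude subsquare w = 22; −1 → 21 = v.

NL73av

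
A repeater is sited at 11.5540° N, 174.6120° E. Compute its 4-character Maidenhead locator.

RK71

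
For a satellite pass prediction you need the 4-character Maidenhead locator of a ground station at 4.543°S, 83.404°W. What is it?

Shift to the Maidenhead origin (180°W, 90°S): lon 96.60, lat 85.46.
Field: 96.60/20 → 4 → E, 85.46/10 → 8 → I; chars EI.
Square: 16.60/2 → 8, 5.46/1 → 5; chars 85.

EI85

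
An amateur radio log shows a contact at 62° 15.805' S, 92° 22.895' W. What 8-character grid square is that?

EC37tr46

Shift to the Maidenhead origin (180°W, 90°S): lon 87.61842, lat 27.73658.
Field: 87.61842/20 → 4 → E, 27.73658/10 → 2 → C; chars EC.
Square: 7.61842/2 → 3, 7.73658/1 → 7; chars 37.
Subsquare: 1.61842/0.0833333 → 19 → t, 0.73658/0.0416667 → 17 → r; chars tr.
Extended square: 0.03508/0.00833333 → 4, 0.02825/0.00416667 → 6; chars 46.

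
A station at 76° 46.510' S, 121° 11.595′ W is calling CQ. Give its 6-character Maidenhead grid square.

CB93jf

Add 180° to longitude and 90° to latitude: 58.8067, 13.2248.
Field: lon ⌊58.8067/20⌋ = 2 → C; lat ⌊13.2248/10⌋ = 1 → B.
Square: lon ⌊18.8067/2⌋ = 9; lat ⌊3.2248/1⌋ = 3.
Subsquare: lon ⌊0.8067/0.0833333⌋ = 9 → j; lat ⌊0.2248/0.0416667⌋ = 5 → f.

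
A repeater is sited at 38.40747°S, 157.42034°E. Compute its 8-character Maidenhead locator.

QF81ro02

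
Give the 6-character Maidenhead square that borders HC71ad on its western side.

Longitude subsquare a = 0; −1 → -1, wraps to 23 = x, carry into square.
Longitude square 7; −1 → 6.
The latitude characters are unchanged.

HC61xd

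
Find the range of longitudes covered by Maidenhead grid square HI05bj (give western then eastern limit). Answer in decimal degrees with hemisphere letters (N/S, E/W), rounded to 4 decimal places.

39.9167° W, 39.8333° W

Field H=7, I=8: +7·20° lon, +8·10° lat → SW at lon -40°, lat -10°.
Square 0, 5: +0·2° lon, +5·1° lat → SW at lon -40°, lat -5°.
Subsquare b=1, j=9: +1·0.0833333° lon, +9·0.0416667° lat → SW at lon -39.9167°, lat -4.625°.
Cell spans 0.0833333° lon × 0.0416667° lat.
west 39.9167° W, east 39.8333° W.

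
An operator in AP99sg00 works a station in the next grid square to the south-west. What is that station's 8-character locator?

AP99rf99

Longitude extended square 0; −1 → -1, wraps to 9, carry into subsquare.
Longitude subsquare s = 18; −1 → 17 = r.
Latitude extended square 0; −1 → -1, wraps to 9, carry into subsquare.
Latitude subsquare g = 6; −1 → 5 = f.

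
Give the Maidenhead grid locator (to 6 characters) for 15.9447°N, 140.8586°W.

BK95nw

Shift to the Maidenhead origin (180°W, 90°S): lon 39.1414, lat 105.9447.
Field: lon ⌊39.1414/20⌋ = 1 → B; lat ⌊105.9447/10⌋ = 10 → K.
Square: lon ⌊19.1414/2⌋ = 9; lat ⌊5.9447/1⌋ = 5.
Subsquare: lon ⌊1.1414/0.0833333⌋ = 13 → n; lat ⌊0.9447/0.0416667⌋ = 22 → w.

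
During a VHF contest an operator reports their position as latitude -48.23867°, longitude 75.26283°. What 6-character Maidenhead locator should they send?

ME71ps

Shift to the Maidenhead origin (180°W, 90°S): lon 255.2628, lat 41.7613.
Field (20°×10°, letters A–R): 255.2628/20 → 12 → M, 41.7613/10 → 4 → E; chars ME.
Square (2°×1°, digits 0–9): 15.2628/2 → 7, 1.7613/1 → 1; chars 71.
Subsquare (5′×2.5′, letters a–x): 1.2628/0.0833333 → 15 → p, 0.7613/0.0416667 → 18 → s; chars ps.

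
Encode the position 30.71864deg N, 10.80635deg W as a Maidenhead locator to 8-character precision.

IM40or32

Add 180° to longitude and 90° to latitude: 169.19365, 120.71864.
Field: 169.19365/20 → 8 → I, 120.71864/10 → 12 → M; chars IM.
Square: 9.19365/2 → 4, 0.71864/1 → 0; chars 40.
Subsquare: 1.19365/0.0833333 → 14 → o, 0.71864/0.0416667 → 17 → r; chars or.
Extended square: 0.02698/0.00833333 → 3, 0.01031/0.00416667 → 2; chars 32.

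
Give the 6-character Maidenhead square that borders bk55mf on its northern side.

BK55mg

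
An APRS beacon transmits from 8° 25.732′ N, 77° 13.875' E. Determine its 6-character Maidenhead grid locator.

Shift to the Maidenhead origin (180°W, 90°S): lon 257.2312, lat 98.4289.
Field (20°×10°, letters A–R): 257.2312/20 → 12 → M, 98.4289/10 → 9 → J; chars MJ.
Square (2°×1°, digits 0–9): 17.2312/2 → 8, 8.4289/1 → 8; chars 88.
Subsquare (5′×2.5′, letters a–x): 1.2312/0.0833333 → 14 → o, 0.4289/0.0416667 → 10 → k; chars ok.

MJ88ok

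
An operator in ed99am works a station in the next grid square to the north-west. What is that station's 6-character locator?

ED89xn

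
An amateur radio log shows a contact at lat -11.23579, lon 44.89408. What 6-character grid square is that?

LH28ks

Add 180° to longitude and 90° to latitude: 224.8941, 78.7642.
Field: lon ⌊224.8941/20⌋ = 11 → L; lat ⌊78.7642/10⌋ = 7 → H.
Square: lon ⌊4.8941/2⌋ = 2; lat ⌊8.7642/1⌋ = 8.
Subsquare: lon ⌊0.8941/0.0833333⌋ = 10 → k; lat ⌊0.7642/0.0416667⌋ = 18 → s.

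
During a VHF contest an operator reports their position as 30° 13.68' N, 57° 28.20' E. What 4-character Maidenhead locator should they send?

Add 180° to longitude and 90° to latitude: 237.47, 120.23.
Field: lon ⌊237.47/20⌋ = 11 → L; lat ⌊120.23/10⌋ = 12 → M.
Square: lon ⌊17.47/2⌋ = 8; lat ⌊0.23/1⌋ = 0.

LM80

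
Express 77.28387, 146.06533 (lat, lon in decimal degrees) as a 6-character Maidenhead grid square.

Add 180° to longitude and 90° to latitude: 326.0653, 167.2839.
Field: lon ⌊326.0653/20⌋ = 16 → Q; lat ⌊167.2839/10⌋ = 16 → Q.
Square: lon ⌊6.0653/2⌋ = 3; lat ⌊7.2839/1⌋ = 7.
Subsquare: lon ⌊0.0653/0.0833333⌋ = 0 → a; lat ⌊0.2839/0.0416667⌋ = 6 → g.

QQ37ag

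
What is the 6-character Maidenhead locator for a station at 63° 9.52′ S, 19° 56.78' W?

IC06au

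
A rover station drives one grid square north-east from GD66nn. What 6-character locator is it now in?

Longitude subsquare n = 13; +1 → 14 = o.
Latitude subsquare n = 13; +1 → 14 = o.

GD66oo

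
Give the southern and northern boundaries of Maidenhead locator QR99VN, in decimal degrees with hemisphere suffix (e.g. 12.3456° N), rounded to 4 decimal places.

89.5417° N, 89.5833° N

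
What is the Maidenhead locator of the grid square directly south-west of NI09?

MI98

Longitude square 0; −1 → -1, wraps to 9, carry into field.
Longitude field N = 13; −1 → 12 = M.
Latitude square 9; −1 → 8.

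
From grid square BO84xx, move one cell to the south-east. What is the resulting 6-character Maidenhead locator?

BO94aw

Longitude subsquare x = 23; +1 → 24, wraps to 0 = a, carry into square.
Longitude square 8; +1 → 9.
Latitude subsquare x = 23; −1 → 22 = w.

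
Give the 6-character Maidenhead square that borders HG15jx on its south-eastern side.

Longitude subsquare j = 9; +1 → 10 = k.
Latitude subsquare x = 23; −1 → 22 = w.

HG15kw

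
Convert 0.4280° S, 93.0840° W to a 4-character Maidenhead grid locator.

EI39

Add 180° to longitude and 90° to latitude: 86.92, 89.57.
Field: lon ⌊86.92/20⌋ = 4 → E; lat ⌊89.57/10⌋ = 8 → I.
Square: lon ⌊6.92/2⌋ = 3; lat ⌊9.57/1⌋ = 9.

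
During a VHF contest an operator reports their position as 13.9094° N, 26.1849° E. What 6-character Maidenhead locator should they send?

Add 180° to longitude and 90° to latitude: 206.1849, 103.9094.
Field: lon ⌊206.1849/20⌋ = 10 → K; lat ⌊103.9094/10⌋ = 10 → K.
Square: lon ⌊6.1849/2⌋ = 3; lat ⌊3.9094/1⌋ = 3.
Subsquare: lon ⌊0.1849/0.0833333⌋ = 2 → c; lat ⌊0.9094/0.0416667⌋ = 21 → v.

KK33cv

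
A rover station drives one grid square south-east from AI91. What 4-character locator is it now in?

BI00

Longitude square 9; +1 → 10, wraps to 0, carry into field.
Longitude field A = 0; +1 → 1 = B.
Latitude square 1; −1 → 0.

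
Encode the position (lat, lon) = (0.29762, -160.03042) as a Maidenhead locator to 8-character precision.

Offset from 180°W / 90°S: lon 19.96958°, lat 90.29762°.
Field: lon ⌊19.96958/20⌋ = 0 → A; lat ⌊90.29762/10⌋ = 9 → J.
Square: lon ⌊19.96958/2⌋ = 9; lat ⌊0.29762/1⌋ = 0.
Subsquare: lon ⌊1.96958/0.0833333⌋ = 23 → x; lat ⌊0.29762/0.0416667⌋ = 7 → h.
Extended square: lon ⌊0.05291/0.00833333⌋ = 6; lat ⌊0.00595/0.00416667⌋ = 1.

AJ90xh61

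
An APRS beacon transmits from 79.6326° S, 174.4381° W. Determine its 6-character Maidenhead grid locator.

AB20si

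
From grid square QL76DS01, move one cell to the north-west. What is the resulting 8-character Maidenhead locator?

Longitude extended square 0; −1 → -1, wraps to 9, carry into subsquare.
Longitude subsquare d = 3; −1 → 2 = c.
Latitude extended square 1; +1 → 2.

QL76cs92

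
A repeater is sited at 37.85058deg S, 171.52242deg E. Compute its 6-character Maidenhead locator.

RF52sd

Shift to the Maidenhead origin (180°W, 90°S): lon 351.5224, lat 52.1494.
Field: lon ⌊351.5224/20⌋ = 17 → R; lat ⌊52.1494/10⌋ = 5 → F.
Square: lon ⌊11.5224/2⌋ = 5; lat ⌊2.1494/1⌋ = 2.
Subsquare: lon ⌊1.5224/0.0833333⌋ = 18 → s; lat ⌊0.1494/0.0416667⌋ = 3 → d.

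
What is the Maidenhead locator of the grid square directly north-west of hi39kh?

Longitude subsquare k = 10; −1 → 9 = j.
Latitude subsquare h = 7; +1 → 8 = i.

HI39ji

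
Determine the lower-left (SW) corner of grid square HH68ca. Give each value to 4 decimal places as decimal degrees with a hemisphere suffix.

12.0000° S, 27.8333° W

Field H=7, H=7: +7·20° lon, +7·10° lat → SW at lon -40°, lat -20°.
Square 6, 8: +6·2° lon, +8·1° lat → SW at lon -28°, lat -12°.
Subsquare c=2, a=0: +2·0.0833333° lon, +0·0.0416667° lat → SW at lon -27.8333°, lat -12°.
latitude 12.0000° S, longitude 27.8333° W.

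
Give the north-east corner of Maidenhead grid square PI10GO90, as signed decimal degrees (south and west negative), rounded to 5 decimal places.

Field P=15, I=8: +15·20° lon, +8·10° lat → SW at lon 120°, lat -10°.
Square 1, 0: +1·2° lon, +0·1° lat → SW at lon 122°, lat -10°.
Subsquare g=6, o=14: +6·0.0833333° lon, +14·0.0416667° lat → SW at lon 122.5°, lat -9.41667°.
Extended square 9, 0: +9·0.00833333° lon, +0·0.00416667° lat → SW at lon 122.575°, lat -9.41667°.
Cell spans 0.00833333° lon × 0.00416667° lat. NE corner is SW corner plus one full cell.
latitude -9.41250, longitude 122.58333.

-9.41250, 122.58333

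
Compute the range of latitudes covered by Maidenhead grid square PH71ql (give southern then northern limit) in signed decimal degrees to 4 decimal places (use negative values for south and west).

-18.5417, -18.5000

Field P=15, H=7: +15·20° lon, +7·10° lat → SW at lon 120°, lat -20°.
Square 7, 1: +7·2° lon, +1·1° lat → SW at lon 134°, lat -19°.
Subsquare q=16, l=11: +16·0.0833333° lon, +11·0.0416667° lat → SW at lon 135.333°, lat -18.5417°.
Cell spans 0.0833333° lon × 0.0416667° lat.
south -18.5417, north -18.5000.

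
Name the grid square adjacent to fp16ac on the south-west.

FP06xb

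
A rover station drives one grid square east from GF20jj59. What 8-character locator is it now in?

GF20jj69

Longitude extended square 5; +1 → 6.
The latitude characters are unchanged.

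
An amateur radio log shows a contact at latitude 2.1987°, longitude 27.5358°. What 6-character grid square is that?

Offset from 180°W / 90°S: lon 207.5358°, lat 92.1987°.
Field: lon ⌊207.5358/20⌋ = 10 → K; lat ⌊92.1987/10⌋ = 9 → J.
Square: lon ⌊7.5358/2⌋ = 3; lat ⌊2.1987/1⌋ = 2.
Subsquare: lon ⌊1.5358/0.0833333⌋ = 18 → s; lat ⌊0.1987/0.0416667⌋ = 4 → e.

KJ32se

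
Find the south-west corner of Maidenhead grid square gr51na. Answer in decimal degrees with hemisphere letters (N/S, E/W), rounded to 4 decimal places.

81.0000° N, 48.9167° W

Field G=6, R=17: +6·20° lon, +17·10° lat → SW at lon -60°, lat 80°.
Square 5, 1: +5·2° lon, +1·1° lat → SW at lon -50°, lat 81°.
Subsquare n=13, a=0: +13·0.0833333° lon, +0·0.0416667° lat → SW at lon -48.9167°, lat 81°.
latitude 81.0000° N, longitude 48.9167° W.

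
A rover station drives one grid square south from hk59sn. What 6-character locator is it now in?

HK59sm

Latitude subsquare n = 13; −1 → 12 = m.
The longitude characters are unchanged.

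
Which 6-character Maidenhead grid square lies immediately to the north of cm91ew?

CM91ex

Latitude subsquare w = 22; +1 → 23 = x.
The longitude characters are unchanged.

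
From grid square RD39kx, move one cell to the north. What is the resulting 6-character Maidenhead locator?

Latitude subsquare x = 23; +1 → 24, wraps to 0 = a, carry into square.
Latitude square 9; +1 → 10, wraps to 0, carry into field.
Latitude field D = 3; +1 → 4 = E.
The longitude characters are unchanged.

RE30ka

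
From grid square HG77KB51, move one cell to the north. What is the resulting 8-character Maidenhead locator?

HG77kb52

Latitude extended square 1; +1 → 2.
The longitude characters are unchanged.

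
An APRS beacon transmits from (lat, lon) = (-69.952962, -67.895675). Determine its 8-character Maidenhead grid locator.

FC60bb21

Add 180° to longitude and 90° to latitude: 112.10433, 20.04704.
Field: lon ⌊112.10433/20⌋ = 5 → F; lat ⌊20.04704/10⌋ = 2 → C.
Square: lon ⌊12.10433/2⌋ = 6; lat ⌊0.04704/1⌋ = 0.
Subsquare: lon ⌊0.10433/0.0833333⌋ = 1 → b; lat ⌊0.04704/0.0416667⌋ = 1 → b.
Extended square: lon ⌊0.02099/0.00833333⌋ = 2; lat ⌊0.00537/0.00416667⌋ = 1.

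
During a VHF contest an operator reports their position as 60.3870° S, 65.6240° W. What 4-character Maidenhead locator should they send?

Add 180° to longitude and 90° to latitude: 114.38, 29.61.
Field (20°×10°, letters A–R): lon ⌊114.38/20⌋ = 5 → F; lat ⌊29.61/10⌋ = 2 → C.
Square (2°×1°, digits 0–9): lon ⌊14.38/2⌋ = 7; lat ⌊9.61/1⌋ = 9.

FC79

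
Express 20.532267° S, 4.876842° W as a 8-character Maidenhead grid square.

IG79nl42

Offset from 180°W / 90°S: lon 175.12316°, lat 69.46773°.
Field: lon ⌊175.12316/20⌋ = 8 → I; lat ⌊69.46773/10⌋ = 6 → G.
Square: lon ⌊15.12316/2⌋ = 7; lat ⌊9.46773/1⌋ = 9.
Subsquare: lon ⌊1.12316/0.0833333⌋ = 13 → n; lat ⌊0.46773/0.0416667⌋ = 11 → l.
Extended square: lon ⌊0.03982/0.00833333⌋ = 4; lat ⌊0.00940/0.00416667⌋ = 2.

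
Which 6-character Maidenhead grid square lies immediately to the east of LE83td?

LE83ud

Longitude subsquare t = 19; +1 → 20 = u.
The latitude characters are unchanged.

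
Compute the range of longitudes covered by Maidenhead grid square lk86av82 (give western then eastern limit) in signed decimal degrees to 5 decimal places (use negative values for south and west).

56.06667, 56.07500

Field L=11, K=10: +11·20° lon, +10·10° lat → SW at lon 40°, lat 10°.
Square 8, 6: +8·2° lon, +6·1° lat → SW at lon 56°, lat 16°.
Subsquare a=0, v=21: +0·0.0833333° lon, +21·0.0416667° lat → SW at lon 56°, lat 16.875°.
Extended square 8, 2: +8·0.00833333° lon, +2·0.00416667° lat → SW at lon 56.0667°, lat 16.8833°.
Cell spans 0.00833333° lon × 0.00416667° lat.
west 56.06667, east 56.07500.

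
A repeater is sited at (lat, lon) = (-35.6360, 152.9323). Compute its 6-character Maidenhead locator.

Add 180° to longitude and 90° to latitude: 332.9323, 54.3640.
Field: 332.9323/20 → 16 → Q, 54.3640/10 → 5 → F; chars QF.
Square: 12.9323/2 → 6, 4.3640/1 → 4; chars 64.
Subsquare: 0.9323/0.0833333 → 11 → l, 0.3640/0.0416667 → 8 → i; chars li.

QF64li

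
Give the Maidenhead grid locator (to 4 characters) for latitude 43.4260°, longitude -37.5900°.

HN13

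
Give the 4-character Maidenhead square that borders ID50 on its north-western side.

Longitude square 5; −1 → 4.
Latitude square 0; +1 → 1.

ID41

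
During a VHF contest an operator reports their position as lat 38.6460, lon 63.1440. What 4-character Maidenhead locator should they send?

MM18

Shift to the Maidenhead origin (180°W, 90°S): lon 243.14, lat 128.65.
Field: 243.14/20 → 12 → M, 128.65/10 → 12 → M; chars MM.
Square: 3.14/2 → 1, 8.65/1 → 8; chars 18.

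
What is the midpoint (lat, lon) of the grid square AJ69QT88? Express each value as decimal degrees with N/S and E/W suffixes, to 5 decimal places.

9.82708° N, 166.59583° W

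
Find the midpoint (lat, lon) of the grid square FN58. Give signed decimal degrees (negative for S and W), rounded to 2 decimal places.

Field F=5, N=13: +5·20° lon, +13·10° lat → SW at lon -80°, lat 40°.
Square 5, 8: +5·2° lon, +8·1° lat → SW at lon -70°, lat 48°.
Cell spans 2° lon × 1° lat. Centre is SW corner plus half of each.
latitude 48.50, longitude -69.00.

48.50, -69.00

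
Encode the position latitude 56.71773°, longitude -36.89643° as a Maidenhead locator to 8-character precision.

HO16nr22

Offset from 180°W / 90°S: lon 143.10357°, lat 146.71773°.
Field (20°×10°, letters A–R): 143.10357/20 → 7 → H, 146.71773/10 → 14 → O; chars HO.
Square (2°×1°, digits 0–9): 3.10357/2 → 1, 6.71773/1 → 6; chars 16.
Subsquare (5′×2.5′, letters a–x): 1.10357/0.0833333 → 13 → n, 0.71773/0.0416667 → 17 → r; chars nr.
Extended square (30″×15″, digits 0–9): 0.02024/0.00833333 → 2, 0.00940/0.00416667 → 2; chars 22.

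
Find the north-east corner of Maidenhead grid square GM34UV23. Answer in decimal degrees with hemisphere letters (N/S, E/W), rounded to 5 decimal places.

34.89167° N, 52.30833° W

Field G=6, M=12: +6·20° lon, +12·10° lat → SW at lon -60°, lat 30°.
Square 3, 4: +3·2° lon, +4·1° lat → SW at lon -54°, lat 34°.
Subsquare u=20, v=21: +20·0.0833333° lon, +21·0.0416667° lat → SW at lon -52.3333°, lat 34.875°.
Extended square 2, 3: +2·0.00833333° lon, +3·0.00416667° lat → SW at lon -52.3167°, lat 34.8875°.
Cell spans 0.00833333° lon × 0.00416667° lat. NE corner is SW corner plus one full cell.
latitude 34.89167° N, longitude 52.30833° W.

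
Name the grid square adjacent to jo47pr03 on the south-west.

JO47or92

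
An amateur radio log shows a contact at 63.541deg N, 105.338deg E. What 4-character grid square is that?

OP23

Shift to the Maidenhead origin (180°W, 90°S): lon 285.34, lat 153.54.
Field: lon ⌊285.34/20⌋ = 14 → O; lat ⌊153.54/10⌋ = 15 → P.
Square: lon ⌊5.34/2⌋ = 2; lat ⌊3.54/1⌋ = 3.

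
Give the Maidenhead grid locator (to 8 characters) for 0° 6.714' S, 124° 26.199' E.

PI29fv23

Shift to the Maidenhead origin (180°W, 90°S): lon 304.43665, lat 89.88810.
Field: lon ⌊304.43665/20⌋ = 15 → P; lat ⌊89.88810/10⌋ = 8 → I.
Square: lon ⌊4.43665/2⌋ = 2; lat ⌊9.88810/1⌋ = 9.
Subsquare: lon ⌊0.43665/0.0833333⌋ = 5 → f; lat ⌊0.88810/0.0416667⌋ = 21 → v.
Extended square: lon ⌊0.01998/0.00833333⌋ = 2; lat ⌊0.01310/0.00416667⌋ = 3.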